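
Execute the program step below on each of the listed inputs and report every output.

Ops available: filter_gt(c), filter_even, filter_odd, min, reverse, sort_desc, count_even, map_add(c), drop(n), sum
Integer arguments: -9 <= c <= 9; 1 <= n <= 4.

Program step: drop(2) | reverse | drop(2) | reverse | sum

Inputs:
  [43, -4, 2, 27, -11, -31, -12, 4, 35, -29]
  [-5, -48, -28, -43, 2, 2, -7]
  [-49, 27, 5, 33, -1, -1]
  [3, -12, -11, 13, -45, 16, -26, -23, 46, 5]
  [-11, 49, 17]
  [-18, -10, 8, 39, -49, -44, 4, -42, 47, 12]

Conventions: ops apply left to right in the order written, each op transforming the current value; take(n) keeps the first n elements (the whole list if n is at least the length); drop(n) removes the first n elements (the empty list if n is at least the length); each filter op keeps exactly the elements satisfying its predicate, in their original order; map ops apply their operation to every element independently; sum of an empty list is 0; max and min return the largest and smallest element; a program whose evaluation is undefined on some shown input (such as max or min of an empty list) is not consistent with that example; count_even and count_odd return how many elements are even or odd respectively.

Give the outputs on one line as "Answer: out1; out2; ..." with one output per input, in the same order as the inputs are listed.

Execution, op by op:
  [43, -4, 2, 27, -11, -31, -12, 4, 35, -29] -> [2, 27, -11, -31, -12, 4, 35, -29] -> [-29, 35, 4, -12, -31, -11, 27, 2] -> [4, -12, -31, -11, 27, 2] -> [2, 27, -11, -31, -12, 4] -> -21
  [-5, -48, -28, -43, 2, 2, -7] -> [-28, -43, 2, 2, -7] -> [-7, 2, 2, -43, -28] -> [2, -43, -28] -> [-28, -43, 2] -> -69
  [-49, 27, 5, 33, -1, -1] -> [5, 33, -1, -1] -> [-1, -1, 33, 5] -> [33, 5] -> [5, 33] -> 38
  [3, -12, -11, 13, -45, 16, -26, -23, 46, 5] -> [-11, 13, -45, 16, -26, -23, 46, 5] -> [5, 46, -23, -26, 16, -45, 13, -11] -> [-23, -26, 16, -45, 13, -11] -> [-11, 13, -45, 16, -26, -23] -> -76
  [-11, 49, 17] -> [17] -> [17] -> [] -> [] -> 0
  [-18, -10, 8, 39, -49, -44, 4, -42, 47, 12] -> [8, 39, -49, -44, 4, -42, 47, 12] -> [12, 47, -42, 4, -44, -49, 39, 8] -> [-42, 4, -44, -49, 39, 8] -> [8, 39, -49, -44, 4, -42] -> -84

-21; -69; 38; -76; 0; -84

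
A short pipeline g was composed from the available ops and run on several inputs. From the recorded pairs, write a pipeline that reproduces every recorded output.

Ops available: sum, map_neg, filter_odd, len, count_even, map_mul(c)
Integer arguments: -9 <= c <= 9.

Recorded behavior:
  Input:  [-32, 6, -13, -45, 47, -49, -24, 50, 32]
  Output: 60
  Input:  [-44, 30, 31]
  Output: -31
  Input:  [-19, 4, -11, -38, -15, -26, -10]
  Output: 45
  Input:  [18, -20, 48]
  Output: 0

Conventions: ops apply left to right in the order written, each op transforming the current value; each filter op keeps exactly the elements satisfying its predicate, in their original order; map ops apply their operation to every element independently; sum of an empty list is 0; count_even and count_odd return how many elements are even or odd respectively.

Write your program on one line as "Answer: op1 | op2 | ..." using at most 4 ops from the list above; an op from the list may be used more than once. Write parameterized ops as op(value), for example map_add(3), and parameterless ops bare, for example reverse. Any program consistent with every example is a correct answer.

filter_odd | map_neg | sum

Check, running the answer program on each example:
  [-32, 6, -13, -45, 47, -49, -24, 50, 32] -> [-13, -45, 47, -49] -> [13, 45, -47, 49] -> 60
  [-44, 30, 31] -> [31] -> [-31] -> -31
  [-19, 4, -11, -38, -15, -26, -10] -> [-19, -11, -15] -> [19, 11, 15] -> 45
  [18, -20, 48] -> [] -> [] -> 0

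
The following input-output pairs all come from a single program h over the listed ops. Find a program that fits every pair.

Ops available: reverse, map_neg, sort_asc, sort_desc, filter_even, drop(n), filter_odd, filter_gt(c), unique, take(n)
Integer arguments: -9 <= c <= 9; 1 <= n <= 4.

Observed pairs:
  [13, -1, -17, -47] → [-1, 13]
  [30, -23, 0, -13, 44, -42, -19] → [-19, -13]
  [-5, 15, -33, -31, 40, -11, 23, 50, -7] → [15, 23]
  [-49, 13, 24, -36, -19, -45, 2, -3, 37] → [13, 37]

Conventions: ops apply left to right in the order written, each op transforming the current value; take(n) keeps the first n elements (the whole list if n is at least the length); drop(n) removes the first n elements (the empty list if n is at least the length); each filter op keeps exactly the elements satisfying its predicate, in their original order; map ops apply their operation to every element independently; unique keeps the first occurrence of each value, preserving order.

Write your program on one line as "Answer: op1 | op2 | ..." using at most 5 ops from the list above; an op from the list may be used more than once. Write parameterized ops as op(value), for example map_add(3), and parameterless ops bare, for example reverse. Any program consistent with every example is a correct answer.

sort_asc | reverse | filter_odd | take(2) | reverse

Check, running the answer program on each example:
  [13, -1, -17, -47] -> [-47, -17, -1, 13] -> [13, -1, -17, -47] -> [13, -1, -17, -47] -> [13, -1] -> [-1, 13]
  [30, -23, 0, -13, 44, -42, -19] -> [-42, -23, -19, -13, 0, 30, 44] -> [44, 30, 0, -13, -19, -23, -42] -> [-13, -19, -23] -> [-13, -19] -> [-19, -13]
  [-5, 15, -33, -31, 40, -11, 23, 50, -7] -> [-33, -31, -11, -7, -5, 15, 23, 40, 50] -> [50, 40, 23, 15, -5, -7, -11, -31, -33] -> [23, 15, -5, -7, -11, -31, -33] -> [23, 15] -> [15, 23]
  [-49, 13, 24, -36, -19, -45, 2, -3, 37] -> [-49, -45, -36, -19, -3, 2, 13, 24, 37] -> [37, 24, 13, 2, -3, -19, -36, -45, -49] -> [37, 13, -3, -19, -45, -49] -> [37, 13] -> [13, 37]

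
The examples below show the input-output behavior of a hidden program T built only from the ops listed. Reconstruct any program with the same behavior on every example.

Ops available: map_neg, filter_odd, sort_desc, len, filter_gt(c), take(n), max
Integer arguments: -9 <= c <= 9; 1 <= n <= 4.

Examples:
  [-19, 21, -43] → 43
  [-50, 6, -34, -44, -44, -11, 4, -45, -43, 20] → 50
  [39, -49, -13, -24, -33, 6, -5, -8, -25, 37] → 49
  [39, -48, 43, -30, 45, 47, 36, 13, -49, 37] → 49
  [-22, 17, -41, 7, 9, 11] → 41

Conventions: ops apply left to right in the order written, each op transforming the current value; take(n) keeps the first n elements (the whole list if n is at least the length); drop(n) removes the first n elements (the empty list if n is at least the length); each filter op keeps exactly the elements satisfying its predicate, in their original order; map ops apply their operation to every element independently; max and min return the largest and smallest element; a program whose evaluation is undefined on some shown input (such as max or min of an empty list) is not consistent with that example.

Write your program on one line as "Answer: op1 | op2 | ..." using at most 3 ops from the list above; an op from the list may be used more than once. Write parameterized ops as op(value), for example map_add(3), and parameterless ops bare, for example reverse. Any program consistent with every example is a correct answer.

map_neg | max

Check, running the answer program on each example:
  [-19, 21, -43] -> [19, -21, 43] -> 43
  [-50, 6, -34, -44, -44, -11, 4, -45, -43, 20] -> [50, -6, 34, 44, 44, 11, -4, 45, 43, -20] -> 50
  [39, -49, -13, -24, -33, 6, -5, -8, -25, 37] -> [-39, 49, 13, 24, 33, -6, 5, 8, 25, -37] -> 49
  [39, -48, 43, -30, 45, 47, 36, 13, -49, 37] -> [-39, 48, -43, 30, -45, -47, -36, -13, 49, -37] -> 49
  [-22, 17, -41, 7, 9, 11] -> [22, -17, 41, -7, -9, -11] -> 41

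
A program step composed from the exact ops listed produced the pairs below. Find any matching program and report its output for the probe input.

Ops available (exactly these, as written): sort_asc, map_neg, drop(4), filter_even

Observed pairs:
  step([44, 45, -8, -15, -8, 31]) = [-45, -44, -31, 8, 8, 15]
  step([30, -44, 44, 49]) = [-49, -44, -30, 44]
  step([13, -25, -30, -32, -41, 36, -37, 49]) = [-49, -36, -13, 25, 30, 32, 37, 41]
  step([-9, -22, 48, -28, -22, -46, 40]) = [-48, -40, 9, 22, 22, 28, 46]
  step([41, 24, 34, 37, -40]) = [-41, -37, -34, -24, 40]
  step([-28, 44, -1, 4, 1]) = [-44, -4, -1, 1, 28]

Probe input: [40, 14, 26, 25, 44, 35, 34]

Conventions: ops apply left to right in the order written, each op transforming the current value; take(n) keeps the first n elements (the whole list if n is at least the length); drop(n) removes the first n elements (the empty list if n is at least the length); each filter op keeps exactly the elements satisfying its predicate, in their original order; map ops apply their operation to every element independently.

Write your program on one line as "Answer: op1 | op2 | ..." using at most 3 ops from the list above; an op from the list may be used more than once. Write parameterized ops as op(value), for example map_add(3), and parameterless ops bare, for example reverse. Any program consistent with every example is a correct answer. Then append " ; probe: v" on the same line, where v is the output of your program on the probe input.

sort_asc | map_neg | sort_asc ; probe: [-44, -40, -35, -34, -26, -25, -14]

Check, running the answer program on each example:
  [44, 45, -8, -15, -8, 31] -> [-15, -8, -8, 31, 44, 45] -> [15, 8, 8, -31, -44, -45] -> [-45, -44, -31, 8, 8, 15]
  [30, -44, 44, 49] -> [-44, 30, 44, 49] -> [44, -30, -44, -49] -> [-49, -44, -30, 44]
  [13, -25, -30, -32, -41, 36, -37, 49] -> [-41, -37, -32, -30, -25, 13, 36, 49] -> [41, 37, 32, 30, 25, -13, -36, -49] -> [-49, -36, -13, 25, 30, 32, 37, 41]
  [-9, -22, 48, -28, -22, -46, 40] -> [-46, -28, -22, -22, -9, 40, 48] -> [46, 28, 22, 22, 9, -40, -48] -> [-48, -40, 9, 22, 22, 28, 46]
  [41, 24, 34, 37, -40] -> [-40, 24, 34, 37, 41] -> [40, -24, -34, -37, -41] -> [-41, -37, -34, -24, 40]
  [-28, 44, -1, 4, 1] -> [-28, -1, 1, 4, 44] -> [28, 1, -1, -4, -44] -> [-44, -4, -1, 1, 28]
  probe: [40, 14, 26, 25, 44, 35, 34] -> [14, 25, 26, 34, 35, 40, 44] -> [-14, -25, -26, -34, -35, -40, -44] -> [-44, -40, -35, -34, -26, -25, -14]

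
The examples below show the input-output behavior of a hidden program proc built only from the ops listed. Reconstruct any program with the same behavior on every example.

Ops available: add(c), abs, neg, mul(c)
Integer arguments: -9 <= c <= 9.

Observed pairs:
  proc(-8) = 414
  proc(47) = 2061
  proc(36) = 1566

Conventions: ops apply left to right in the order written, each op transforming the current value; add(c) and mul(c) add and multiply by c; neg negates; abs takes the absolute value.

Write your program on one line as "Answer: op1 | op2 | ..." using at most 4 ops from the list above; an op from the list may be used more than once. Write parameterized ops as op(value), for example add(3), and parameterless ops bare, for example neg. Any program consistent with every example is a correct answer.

mul(-5) | add(6) | mul(9) | abs

Check, running the answer program on each example:
  -8 -> 40 -> 46 -> 414 -> 414
  47 -> -235 -> -229 -> -2061 -> 2061
  36 -> -180 -> -174 -> -1566 -> 1566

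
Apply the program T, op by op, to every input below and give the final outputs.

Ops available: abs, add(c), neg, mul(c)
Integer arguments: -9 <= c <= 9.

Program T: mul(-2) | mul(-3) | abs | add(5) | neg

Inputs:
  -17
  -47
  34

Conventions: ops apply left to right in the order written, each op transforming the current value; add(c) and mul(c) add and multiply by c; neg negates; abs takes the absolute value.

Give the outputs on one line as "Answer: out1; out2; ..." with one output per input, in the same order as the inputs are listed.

Execution, op by op:
  -17 -> 34 -> -102 -> 102 -> 107 -> -107
  -47 -> 94 -> -282 -> 282 -> 287 -> -287
  34 -> -68 -> 204 -> 204 -> 209 -> -209

-107; -287; -209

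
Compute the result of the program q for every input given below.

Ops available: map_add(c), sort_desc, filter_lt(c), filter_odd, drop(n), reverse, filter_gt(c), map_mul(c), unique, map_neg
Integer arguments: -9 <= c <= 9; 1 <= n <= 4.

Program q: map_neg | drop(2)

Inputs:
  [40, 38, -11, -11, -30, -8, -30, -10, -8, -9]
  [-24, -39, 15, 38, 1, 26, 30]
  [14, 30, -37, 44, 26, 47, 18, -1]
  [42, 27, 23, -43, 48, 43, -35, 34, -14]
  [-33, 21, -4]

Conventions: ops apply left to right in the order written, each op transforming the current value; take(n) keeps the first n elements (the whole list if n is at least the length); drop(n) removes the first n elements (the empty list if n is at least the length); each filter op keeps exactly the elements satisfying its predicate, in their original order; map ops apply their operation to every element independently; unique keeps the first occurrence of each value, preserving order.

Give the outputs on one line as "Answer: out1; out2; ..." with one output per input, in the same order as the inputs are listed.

[11, 11, 30, 8, 30, 10, 8, 9]; [-15, -38, -1, -26, -30]; [37, -44, -26, -47, -18, 1]; [-23, 43, -48, -43, 35, -34, 14]; [4]

Execution, op by op:
  [40, 38, -11, -11, -30, -8, -30, -10, -8, -9] -> [-40, -38, 11, 11, 30, 8, 30, 10, 8, 9] -> [11, 11, 30, 8, 30, 10, 8, 9]
  [-24, -39, 15, 38, 1, 26, 30] -> [24, 39, -15, -38, -1, -26, -30] -> [-15, -38, -1, -26, -30]
  [14, 30, -37, 44, 26, 47, 18, -1] -> [-14, -30, 37, -44, -26, -47, -18, 1] -> [37, -44, -26, -47, -18, 1]
  [42, 27, 23, -43, 48, 43, -35, 34, -14] -> [-42, -27, -23, 43, -48, -43, 35, -34, 14] -> [-23, 43, -48, -43, 35, -34, 14]
  [-33, 21, -4] -> [33, -21, 4] -> [4]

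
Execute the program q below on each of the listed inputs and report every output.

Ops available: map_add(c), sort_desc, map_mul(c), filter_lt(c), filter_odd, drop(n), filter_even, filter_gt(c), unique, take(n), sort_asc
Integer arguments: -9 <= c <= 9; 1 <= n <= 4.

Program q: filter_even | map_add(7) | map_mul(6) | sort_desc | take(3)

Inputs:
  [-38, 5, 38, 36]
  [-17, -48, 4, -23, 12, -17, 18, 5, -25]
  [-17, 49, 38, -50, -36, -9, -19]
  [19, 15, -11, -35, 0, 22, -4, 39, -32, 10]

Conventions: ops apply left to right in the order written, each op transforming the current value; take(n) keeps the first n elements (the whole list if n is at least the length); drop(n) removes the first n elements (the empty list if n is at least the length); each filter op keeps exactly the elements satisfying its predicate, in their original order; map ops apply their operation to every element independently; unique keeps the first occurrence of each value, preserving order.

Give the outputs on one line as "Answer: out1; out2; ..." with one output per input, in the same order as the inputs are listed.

[270, 258, -186]; [150, 114, 66]; [270, -174, -258]; [174, 102, 42]

Execution, op by op:
  [-38, 5, 38, 36] -> [-38, 38, 36] -> [-31, 45, 43] -> [-186, 270, 258] -> [270, 258, -186] -> [270, 258, -186]
  [-17, -48, 4, -23, 12, -17, 18, 5, -25] -> [-48, 4, 12, 18] -> [-41, 11, 19, 25] -> [-246, 66, 114, 150] -> [150, 114, 66, -246] -> [150, 114, 66]
  [-17, 49, 38, -50, -36, -9, -19] -> [38, -50, -36] -> [45, -43, -29] -> [270, -258, -174] -> [270, -174, -258] -> [270, -174, -258]
  [19, 15, -11, -35, 0, 22, -4, 39, -32, 10] -> [0, 22, -4, -32, 10] -> [7, 29, 3, -25, 17] -> [42, 174, 18, -150, 102] -> [174, 102, 42, 18, -150] -> [174, 102, 42]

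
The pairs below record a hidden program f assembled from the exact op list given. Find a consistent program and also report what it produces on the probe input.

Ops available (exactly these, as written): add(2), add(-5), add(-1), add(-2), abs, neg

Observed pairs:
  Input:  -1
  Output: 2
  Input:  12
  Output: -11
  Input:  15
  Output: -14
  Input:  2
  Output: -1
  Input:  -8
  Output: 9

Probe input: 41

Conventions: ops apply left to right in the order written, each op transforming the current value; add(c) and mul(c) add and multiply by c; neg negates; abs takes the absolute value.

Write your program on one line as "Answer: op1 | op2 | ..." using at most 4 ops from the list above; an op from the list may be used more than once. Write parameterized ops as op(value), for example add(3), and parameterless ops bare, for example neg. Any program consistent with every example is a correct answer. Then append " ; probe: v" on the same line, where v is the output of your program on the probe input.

neg | add(-1) | add(2) ; probe: -40

Check, running the answer program on each example:
  -1 -> 1 -> 0 -> 2
  12 -> -12 -> -13 -> -11
  15 -> -15 -> -16 -> -14
  2 -> -2 -> -3 -> -1
  -8 -> 8 -> 7 -> 9
  probe: 41 -> -41 -> -42 -> -40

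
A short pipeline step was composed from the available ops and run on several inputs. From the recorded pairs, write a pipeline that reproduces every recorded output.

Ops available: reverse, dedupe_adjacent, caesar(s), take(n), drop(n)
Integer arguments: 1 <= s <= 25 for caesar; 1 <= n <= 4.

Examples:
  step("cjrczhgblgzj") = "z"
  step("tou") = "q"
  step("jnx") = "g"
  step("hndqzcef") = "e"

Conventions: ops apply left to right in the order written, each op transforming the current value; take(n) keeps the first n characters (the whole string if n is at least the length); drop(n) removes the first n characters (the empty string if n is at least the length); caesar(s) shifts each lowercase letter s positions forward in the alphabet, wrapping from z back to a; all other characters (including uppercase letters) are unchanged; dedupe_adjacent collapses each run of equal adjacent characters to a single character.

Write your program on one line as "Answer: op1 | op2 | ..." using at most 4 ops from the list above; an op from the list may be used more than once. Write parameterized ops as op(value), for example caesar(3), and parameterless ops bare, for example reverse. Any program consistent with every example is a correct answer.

caesar(14) | caesar(9) | take(1)

Check, running the answer program on each example:
  "cjrczhgblgzj" -> "qxfqnvupzunx" -> "zgozwedyidwg" -> "z"
  "tou" -> "hci" -> "qlr" -> "q"
  "jnx" -> "xbl" -> "gku" -> "g"
  "hndqzcef" -> "vbrenqst" -> "ekanwzbc" -> "e"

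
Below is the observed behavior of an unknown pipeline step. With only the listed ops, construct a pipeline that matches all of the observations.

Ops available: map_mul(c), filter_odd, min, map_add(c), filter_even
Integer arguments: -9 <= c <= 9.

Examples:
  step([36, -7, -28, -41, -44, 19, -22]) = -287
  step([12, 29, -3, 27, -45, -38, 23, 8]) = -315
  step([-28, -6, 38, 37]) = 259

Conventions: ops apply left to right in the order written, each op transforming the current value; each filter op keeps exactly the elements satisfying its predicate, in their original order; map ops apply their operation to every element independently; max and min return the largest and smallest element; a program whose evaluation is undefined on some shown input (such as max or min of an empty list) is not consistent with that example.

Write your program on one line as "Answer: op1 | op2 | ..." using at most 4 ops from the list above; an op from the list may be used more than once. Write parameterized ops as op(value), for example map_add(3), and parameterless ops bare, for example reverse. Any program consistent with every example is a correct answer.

filter_odd | map_mul(7) | min

Check, running the answer program on each example:
  [36, -7, -28, -41, -44, 19, -22] -> [-7, -41, 19] -> [-49, -287, 133] -> -287
  [12, 29, -3, 27, -45, -38, 23, 8] -> [29, -3, 27, -45, 23] -> [203, -21, 189, -315, 161] -> -315
  [-28, -6, 38, 37] -> [37] -> [259] -> 259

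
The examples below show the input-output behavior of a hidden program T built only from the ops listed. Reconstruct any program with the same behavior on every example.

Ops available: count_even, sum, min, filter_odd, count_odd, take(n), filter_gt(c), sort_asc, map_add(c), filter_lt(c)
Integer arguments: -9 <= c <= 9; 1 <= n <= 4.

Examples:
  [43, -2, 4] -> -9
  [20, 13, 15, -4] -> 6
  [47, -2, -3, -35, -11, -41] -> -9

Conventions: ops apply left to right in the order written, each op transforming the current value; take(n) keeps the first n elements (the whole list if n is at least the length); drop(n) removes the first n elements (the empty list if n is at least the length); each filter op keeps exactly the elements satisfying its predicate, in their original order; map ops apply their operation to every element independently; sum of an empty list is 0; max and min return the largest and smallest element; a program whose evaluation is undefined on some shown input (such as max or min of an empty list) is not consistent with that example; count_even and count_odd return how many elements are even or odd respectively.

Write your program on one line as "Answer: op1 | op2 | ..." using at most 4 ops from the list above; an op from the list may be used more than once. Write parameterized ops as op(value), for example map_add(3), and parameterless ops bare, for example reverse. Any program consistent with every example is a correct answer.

take(4) | map_add(-7) | take(2) | min

Check, running the answer program on each example:
  [43, -2, 4] -> [43, -2, 4] -> [36, -9, -3] -> [36, -9] -> -9
  [20, 13, 15, -4] -> [20, 13, 15, -4] -> [13, 6, 8, -11] -> [13, 6] -> 6
  [47, -2, -3, -35, -11, -41] -> [47, -2, -3, -35] -> [40, -9, -10, -42] -> [40, -9] -> -9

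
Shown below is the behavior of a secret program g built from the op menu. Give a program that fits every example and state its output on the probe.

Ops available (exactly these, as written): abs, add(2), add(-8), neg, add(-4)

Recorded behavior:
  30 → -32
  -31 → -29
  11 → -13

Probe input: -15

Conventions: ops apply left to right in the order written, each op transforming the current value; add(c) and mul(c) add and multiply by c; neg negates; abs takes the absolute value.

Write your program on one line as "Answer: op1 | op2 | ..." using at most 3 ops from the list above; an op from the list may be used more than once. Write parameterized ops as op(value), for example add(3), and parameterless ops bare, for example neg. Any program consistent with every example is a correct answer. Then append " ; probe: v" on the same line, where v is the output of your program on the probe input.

add(2) | abs | neg ; probe: -13

Check, running the answer program on each example:
  30 -> 32 -> 32 -> -32
  -31 -> -29 -> 29 -> -29
  11 -> 13 -> 13 -> -13
  probe: -15 -> -13 -> 13 -> -13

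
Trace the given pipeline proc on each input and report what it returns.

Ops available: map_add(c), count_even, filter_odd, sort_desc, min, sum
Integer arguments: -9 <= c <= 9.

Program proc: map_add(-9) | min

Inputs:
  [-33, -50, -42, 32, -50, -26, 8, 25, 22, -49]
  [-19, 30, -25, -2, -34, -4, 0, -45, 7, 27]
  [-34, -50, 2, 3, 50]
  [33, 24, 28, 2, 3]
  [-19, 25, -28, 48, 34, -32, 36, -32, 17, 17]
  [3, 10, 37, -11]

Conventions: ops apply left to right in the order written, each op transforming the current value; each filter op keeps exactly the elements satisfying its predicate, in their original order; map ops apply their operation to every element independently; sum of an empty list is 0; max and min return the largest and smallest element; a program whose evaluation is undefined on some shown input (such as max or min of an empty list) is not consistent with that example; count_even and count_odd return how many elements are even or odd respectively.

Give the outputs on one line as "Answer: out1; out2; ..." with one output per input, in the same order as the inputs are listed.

Execution, op by op:
  [-33, -50, -42, 32, -50, -26, 8, 25, 22, -49] -> [-42, -59, -51, 23, -59, -35, -1, 16, 13, -58] -> -59
  [-19, 30, -25, -2, -34, -4, 0, -45, 7, 27] -> [-28, 21, -34, -11, -43, -13, -9, -54, -2, 18] -> -54
  [-34, -50, 2, 3, 50] -> [-43, -59, -7, -6, 41] -> -59
  [33, 24, 28, 2, 3] -> [24, 15, 19, -7, -6] -> -7
  [-19, 25, -28, 48, 34, -32, 36, -32, 17, 17] -> [-28, 16, -37, 39, 25, -41, 27, -41, 8, 8] -> -41
  [3, 10, 37, -11] -> [-6, 1, 28, -20] -> -20

-59; -54; -59; -7; -41; -20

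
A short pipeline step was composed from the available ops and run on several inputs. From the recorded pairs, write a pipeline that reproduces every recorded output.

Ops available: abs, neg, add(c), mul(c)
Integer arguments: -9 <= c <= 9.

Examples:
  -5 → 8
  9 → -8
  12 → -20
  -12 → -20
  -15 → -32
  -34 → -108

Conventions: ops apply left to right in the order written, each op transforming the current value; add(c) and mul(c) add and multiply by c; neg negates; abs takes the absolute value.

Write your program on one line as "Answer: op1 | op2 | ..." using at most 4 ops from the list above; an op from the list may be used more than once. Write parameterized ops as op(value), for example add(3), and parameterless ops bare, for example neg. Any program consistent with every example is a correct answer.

abs | add(-7) | mul(4) | neg

Check, running the answer program on each example:
  -5 -> 5 -> -2 -> -8 -> 8
  9 -> 9 -> 2 -> 8 -> -8
  12 -> 12 -> 5 -> 20 -> -20
  -12 -> 12 -> 5 -> 20 -> -20
  -15 -> 15 -> 8 -> 32 -> -32
  -34 -> 34 -> 27 -> 108 -> -108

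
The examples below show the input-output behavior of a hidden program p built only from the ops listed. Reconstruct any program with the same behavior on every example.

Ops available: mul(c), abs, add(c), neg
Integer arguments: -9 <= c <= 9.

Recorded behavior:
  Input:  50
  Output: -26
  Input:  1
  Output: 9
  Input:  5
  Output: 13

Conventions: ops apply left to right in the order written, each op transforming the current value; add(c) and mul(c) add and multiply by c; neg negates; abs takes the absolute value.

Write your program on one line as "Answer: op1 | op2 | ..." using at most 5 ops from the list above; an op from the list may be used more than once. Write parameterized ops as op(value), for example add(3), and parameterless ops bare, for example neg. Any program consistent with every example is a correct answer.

add(-8) | abs | add(-9) | add(-7) | neg

Check, running the answer program on each example:
  50 -> 42 -> 42 -> 33 -> 26 -> -26
  1 -> -7 -> 7 -> -2 -> -9 -> 9
  5 -> -3 -> 3 -> -6 -> -13 -> 13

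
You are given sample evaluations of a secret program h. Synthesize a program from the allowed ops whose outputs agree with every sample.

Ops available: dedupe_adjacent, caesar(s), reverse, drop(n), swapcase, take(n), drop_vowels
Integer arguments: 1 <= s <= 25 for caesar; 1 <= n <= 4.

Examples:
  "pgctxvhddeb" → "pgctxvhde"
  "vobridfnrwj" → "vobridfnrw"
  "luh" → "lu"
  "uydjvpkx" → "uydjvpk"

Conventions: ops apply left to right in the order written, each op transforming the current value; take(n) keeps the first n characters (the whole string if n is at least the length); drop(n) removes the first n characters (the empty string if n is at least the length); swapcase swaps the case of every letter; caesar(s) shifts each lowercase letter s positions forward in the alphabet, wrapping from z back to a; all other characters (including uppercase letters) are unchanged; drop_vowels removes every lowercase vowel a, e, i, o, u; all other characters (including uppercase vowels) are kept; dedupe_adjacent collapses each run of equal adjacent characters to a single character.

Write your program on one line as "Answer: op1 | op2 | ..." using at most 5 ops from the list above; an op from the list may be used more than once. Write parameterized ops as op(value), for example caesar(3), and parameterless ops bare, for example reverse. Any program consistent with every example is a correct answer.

reverse | drop(1) | dedupe_adjacent | reverse

Check, running the answer program on each example:
  "pgctxvhddeb" -> "beddhvxtcgp" -> "eddhvxtcgp" -> "edhvxtcgp" -> "pgctxvhde"
  "vobridfnrwj" -> "jwrnfdirbov" -> "wrnfdirbov" -> "wrnfdirbov" -> "vobridfnrw"
  "luh" -> "hul" -> "ul" -> "ul" -> "lu"
  "uydjvpkx" -> "xkpvjdyu" -> "kpvjdyu" -> "kpvjdyu" -> "uydjvpk"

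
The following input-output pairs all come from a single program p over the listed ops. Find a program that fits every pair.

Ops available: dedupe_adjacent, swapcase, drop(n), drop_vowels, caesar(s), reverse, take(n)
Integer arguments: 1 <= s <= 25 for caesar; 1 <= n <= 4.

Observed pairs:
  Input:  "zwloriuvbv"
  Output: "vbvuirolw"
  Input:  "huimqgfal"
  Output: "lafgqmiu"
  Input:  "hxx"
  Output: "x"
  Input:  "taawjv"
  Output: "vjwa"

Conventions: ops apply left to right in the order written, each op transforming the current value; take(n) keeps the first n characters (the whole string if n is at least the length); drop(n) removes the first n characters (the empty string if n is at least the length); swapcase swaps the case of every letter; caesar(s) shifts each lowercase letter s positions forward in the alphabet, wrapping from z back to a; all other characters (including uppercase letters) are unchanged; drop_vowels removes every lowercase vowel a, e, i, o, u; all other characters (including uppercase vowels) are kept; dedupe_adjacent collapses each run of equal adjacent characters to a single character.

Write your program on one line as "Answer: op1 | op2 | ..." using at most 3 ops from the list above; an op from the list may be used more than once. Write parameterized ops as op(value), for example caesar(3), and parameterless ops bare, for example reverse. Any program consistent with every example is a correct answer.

dedupe_adjacent | drop(1) | reverse

Check, running the answer program on each example:
  "zwloriuvbv" -> "zwloriuvbv" -> "wloriuvbv" -> "vbvuirolw"
  "huimqgfal" -> "huimqgfal" -> "uimqgfal" -> "lafgqmiu"
  "hxx" -> "hx" -> "x" -> "x"
  "taawjv" -> "tawjv" -> "awjv" -> "vjwa"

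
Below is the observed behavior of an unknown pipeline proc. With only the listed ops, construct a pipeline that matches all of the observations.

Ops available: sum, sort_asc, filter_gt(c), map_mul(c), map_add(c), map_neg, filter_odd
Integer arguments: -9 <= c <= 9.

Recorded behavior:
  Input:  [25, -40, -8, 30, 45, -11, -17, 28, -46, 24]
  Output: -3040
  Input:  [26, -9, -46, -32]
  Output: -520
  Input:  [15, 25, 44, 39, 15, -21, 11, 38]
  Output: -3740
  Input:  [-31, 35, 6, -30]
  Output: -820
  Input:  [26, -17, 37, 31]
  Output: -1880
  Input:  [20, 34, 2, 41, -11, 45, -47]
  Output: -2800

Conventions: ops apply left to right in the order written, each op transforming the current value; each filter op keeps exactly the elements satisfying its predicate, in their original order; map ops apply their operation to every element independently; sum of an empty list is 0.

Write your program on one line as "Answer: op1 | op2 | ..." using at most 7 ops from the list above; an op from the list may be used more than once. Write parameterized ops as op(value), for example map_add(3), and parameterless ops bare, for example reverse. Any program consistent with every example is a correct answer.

filter_gt(2) | map_mul(2) | sort_asc | map_mul(5) | map_mul(-2) | sum

Check, running the answer program on each example:
  [25, -40, -8, 30, 45, -11, -17, 28, -46, 24] -> [25, 30, 45, 28, 24] -> [50, 60, 90, 56, 48] -> [48, 50, 56, 60, 90] -> [240, 250, 280, 300, 450] -> [-480, -500, -560, -600, -900] -> -3040
  [26, -9, -46, -32] -> [26] -> [52] -> [52] -> [260] -> [-520] -> -520
  [15, 25, 44, 39, 15, -21, 11, 38] -> [15, 25, 44, 39, 15, 11, 38] -> [30, 50, 88, 78, 30, 22, 76] -> [22, 30, 30, 50, 76, 78, 88] -> [110, 150, 150, 250, 380, 390, 440] -> [-220, -300, -300, -500, -760, -780, -880] -> -3740
  [-31, 35, 6, -30] -> [35, 6] -> [70, 12] -> [12, 70] -> [60, 350] -> [-120, -700] -> -820
  [26, -17, 37, 31] -> [26, 37, 31] -> [52, 74, 62] -> [52, 62, 74] -> [260, 310, 370] -> [-520, -620, -740] -> -1880
  [20, 34, 2, 41, -11, 45, -47] -> [20, 34, 41, 45] -> [40, 68, 82, 90] -> [40, 68, 82, 90] -> [200, 340, 410, 450] -> [-400, -680, -820, -900] -> -2800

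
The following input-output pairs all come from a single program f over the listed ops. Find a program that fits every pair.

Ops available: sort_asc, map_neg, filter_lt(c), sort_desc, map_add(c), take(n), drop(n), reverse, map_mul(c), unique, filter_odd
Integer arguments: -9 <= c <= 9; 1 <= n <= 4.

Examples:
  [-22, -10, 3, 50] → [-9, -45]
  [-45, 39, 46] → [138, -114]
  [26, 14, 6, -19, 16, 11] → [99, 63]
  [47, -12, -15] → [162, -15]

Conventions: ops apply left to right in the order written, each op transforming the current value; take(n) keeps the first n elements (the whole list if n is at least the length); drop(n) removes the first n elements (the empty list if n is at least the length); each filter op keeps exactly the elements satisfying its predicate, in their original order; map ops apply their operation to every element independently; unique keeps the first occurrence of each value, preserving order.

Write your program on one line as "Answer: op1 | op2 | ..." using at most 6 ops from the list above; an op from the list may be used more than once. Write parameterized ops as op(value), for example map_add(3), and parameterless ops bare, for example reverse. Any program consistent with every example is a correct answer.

take(2) | reverse | sort_asc | sort_desc | map_add(7) | map_mul(3)

Check, running the answer program on each example:
  [-22, -10, 3, 50] -> [-22, -10] -> [-10, -22] -> [-22, -10] -> [-10, -22] -> [-3, -15] -> [-9, -45]
  [-45, 39, 46] -> [-45, 39] -> [39, -45] -> [-45, 39] -> [39, -45] -> [46, -38] -> [138, -114]
  [26, 14, 6, -19, 16, 11] -> [26, 14] -> [14, 26] -> [14, 26] -> [26, 14] -> [33, 21] -> [99, 63]
  [47, -12, -15] -> [47, -12] -> [-12, 47] -> [-12, 47] -> [47, -12] -> [54, -5] -> [162, -15]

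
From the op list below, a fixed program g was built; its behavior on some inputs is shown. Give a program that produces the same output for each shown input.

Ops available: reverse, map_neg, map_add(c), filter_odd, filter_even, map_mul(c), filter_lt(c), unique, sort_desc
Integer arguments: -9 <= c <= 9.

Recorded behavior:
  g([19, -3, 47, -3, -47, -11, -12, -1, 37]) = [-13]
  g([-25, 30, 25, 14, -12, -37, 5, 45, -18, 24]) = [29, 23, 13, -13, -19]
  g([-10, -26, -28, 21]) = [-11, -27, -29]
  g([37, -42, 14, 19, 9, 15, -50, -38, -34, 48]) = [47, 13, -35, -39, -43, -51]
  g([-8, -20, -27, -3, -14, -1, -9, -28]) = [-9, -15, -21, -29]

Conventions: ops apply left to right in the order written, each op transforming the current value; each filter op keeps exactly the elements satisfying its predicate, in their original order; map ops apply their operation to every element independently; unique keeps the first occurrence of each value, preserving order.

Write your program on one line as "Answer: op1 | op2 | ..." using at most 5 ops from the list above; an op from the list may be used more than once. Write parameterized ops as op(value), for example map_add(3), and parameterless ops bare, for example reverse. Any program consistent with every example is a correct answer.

unique | sort_desc | filter_even | map_add(-8) | map_add(7)

Check, running the answer program on each example:
  [19, -3, 47, -3, -47, -11, -12, -1, 37] -> [19, -3, 47, -47, -11, -12, -1, 37] -> [47, 37, 19, -1, -3, -11, -12, -47] -> [-12] -> [-20] -> [-13]
  [-25, 30, 25, 14, -12, -37, 5, 45, -18, 24] -> [-25, 30, 25, 14, -12, -37, 5, 45, -18, 24] -> [45, 30, 25, 24, 14, 5, -12, -18, -25, -37] -> [30, 24, 14, -12, -18] -> [22, 16, 6, -20, -26] -> [29, 23, 13, -13, -19]
  [-10, -26, -28, 21] -> [-10, -26, -28, 21] -> [21, -10, -26, -28] -> [-10, -26, -28] -> [-18, -34, -36] -> [-11, -27, -29]
  [37, -42, 14, 19, 9, 15, -50, -38, -34, 48] -> [37, -42, 14, 19, 9, 15, -50, -38, -34, 48] -> [48, 37, 19, 15, 14, 9, -34, -38, -42, -50] -> [48, 14, -34, -38, -42, -50] -> [40, 6, -42, -46, -50, -58] -> [47, 13, -35, -39, -43, -51]
  [-8, -20, -27, -3, -14, -1, -9, -28] -> [-8, -20, -27, -3, -14, -1, -9, -28] -> [-1, -3, -8, -9, -14, -20, -27, -28] -> [-8, -14, -20, -28] -> [-16, -22, -28, -36] -> [-9, -15, -21, -29]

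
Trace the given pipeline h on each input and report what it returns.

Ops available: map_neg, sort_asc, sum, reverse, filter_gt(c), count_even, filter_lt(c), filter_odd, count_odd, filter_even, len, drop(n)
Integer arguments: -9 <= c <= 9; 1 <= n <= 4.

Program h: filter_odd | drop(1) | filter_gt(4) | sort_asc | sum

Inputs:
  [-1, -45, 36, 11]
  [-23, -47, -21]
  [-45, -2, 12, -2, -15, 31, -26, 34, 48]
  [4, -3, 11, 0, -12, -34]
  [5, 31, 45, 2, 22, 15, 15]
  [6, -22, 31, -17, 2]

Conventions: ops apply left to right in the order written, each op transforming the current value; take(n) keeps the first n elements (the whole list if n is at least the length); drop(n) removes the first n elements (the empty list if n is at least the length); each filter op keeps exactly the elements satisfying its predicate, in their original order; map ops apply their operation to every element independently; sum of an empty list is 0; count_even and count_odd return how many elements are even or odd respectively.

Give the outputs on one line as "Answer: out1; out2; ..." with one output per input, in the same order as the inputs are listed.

11; 0; 31; 11; 106; 0

Execution, op by op:
  [-1, -45, 36, 11] -> [-1, -45, 11] -> [-45, 11] -> [11] -> [11] -> 11
  [-23, -47, -21] -> [-23, -47, -21] -> [-47, -21] -> [] -> [] -> 0
  [-45, -2, 12, -2, -15, 31, -26, 34, 48] -> [-45, -15, 31] -> [-15, 31] -> [31] -> [31] -> 31
  [4, -3, 11, 0, -12, -34] -> [-3, 11] -> [11] -> [11] -> [11] -> 11
  [5, 31, 45, 2, 22, 15, 15] -> [5, 31, 45, 15, 15] -> [31, 45, 15, 15] -> [31, 45, 15, 15] -> [15, 15, 31, 45] -> 106
  [6, -22, 31, -17, 2] -> [31, -17] -> [-17] -> [] -> [] -> 0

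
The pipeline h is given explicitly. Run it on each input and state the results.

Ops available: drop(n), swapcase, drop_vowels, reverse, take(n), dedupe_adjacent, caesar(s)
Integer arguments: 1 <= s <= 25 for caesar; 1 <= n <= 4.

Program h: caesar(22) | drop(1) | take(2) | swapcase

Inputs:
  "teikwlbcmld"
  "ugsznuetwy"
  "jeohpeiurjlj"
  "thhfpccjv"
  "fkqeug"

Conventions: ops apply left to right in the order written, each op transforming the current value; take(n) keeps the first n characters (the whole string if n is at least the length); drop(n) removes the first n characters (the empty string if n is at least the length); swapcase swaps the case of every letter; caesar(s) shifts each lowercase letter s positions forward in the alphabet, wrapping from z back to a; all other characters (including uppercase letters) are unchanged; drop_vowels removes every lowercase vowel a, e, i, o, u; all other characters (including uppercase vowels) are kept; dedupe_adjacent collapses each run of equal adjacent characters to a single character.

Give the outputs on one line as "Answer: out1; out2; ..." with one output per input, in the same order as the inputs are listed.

"AE"; "CO"; "AK"; "DD"; "GM"

Execution, op by op:
  "teikwlbcmld" -> "paegshxyihz" -> "aegshxyihz" -> "ae" -> "AE"
  "ugsznuetwy" -> "qcovjqapsu" -> "covjqapsu" -> "co" -> "CO"
  "jeohpeiurjlj" -> "fakdlaeqnfhf" -> "akdlaeqnfhf" -> "ak" -> "AK"
  "thhfpccjv" -> "pddblyyfr" -> "ddblyyfr" -> "dd" -> "DD"
  "fkqeug" -> "bgmaqc" -> "gmaqc" -> "gm" -> "GM"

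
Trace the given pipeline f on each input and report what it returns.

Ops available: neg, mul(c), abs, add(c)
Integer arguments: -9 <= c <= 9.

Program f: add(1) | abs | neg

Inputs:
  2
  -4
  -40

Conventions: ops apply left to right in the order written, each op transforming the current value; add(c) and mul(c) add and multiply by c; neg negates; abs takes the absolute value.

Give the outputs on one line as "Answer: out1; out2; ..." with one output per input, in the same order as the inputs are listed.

Execution, op by op:
  2 -> 3 -> 3 -> -3
  -4 -> -3 -> 3 -> -3
  -40 -> -39 -> 39 -> -39

-3; -3; -39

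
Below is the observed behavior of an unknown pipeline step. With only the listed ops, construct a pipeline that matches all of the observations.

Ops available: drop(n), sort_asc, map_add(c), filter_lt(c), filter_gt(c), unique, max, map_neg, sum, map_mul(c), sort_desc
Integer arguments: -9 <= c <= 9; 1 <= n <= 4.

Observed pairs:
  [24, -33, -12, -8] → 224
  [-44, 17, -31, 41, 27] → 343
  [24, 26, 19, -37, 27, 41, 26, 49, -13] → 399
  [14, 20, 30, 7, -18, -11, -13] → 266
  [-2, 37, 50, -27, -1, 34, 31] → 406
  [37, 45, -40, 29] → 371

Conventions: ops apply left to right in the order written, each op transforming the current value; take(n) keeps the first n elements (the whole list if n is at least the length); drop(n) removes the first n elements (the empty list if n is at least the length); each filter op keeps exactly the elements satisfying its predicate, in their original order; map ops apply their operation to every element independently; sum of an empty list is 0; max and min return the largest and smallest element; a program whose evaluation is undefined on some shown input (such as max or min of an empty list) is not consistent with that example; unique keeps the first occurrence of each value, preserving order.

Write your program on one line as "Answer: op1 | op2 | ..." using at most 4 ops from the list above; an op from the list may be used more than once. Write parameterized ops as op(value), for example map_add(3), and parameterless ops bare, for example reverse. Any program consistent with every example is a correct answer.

map_add(2) | map_add(6) | map_mul(7) | max

Check, running the answer program on each example:
  [24, -33, -12, -8] -> [26, -31, -10, -6] -> [32, -25, -4, 0] -> [224, -175, -28, 0] -> 224
  [-44, 17, -31, 41, 27] -> [-42, 19, -29, 43, 29] -> [-36, 25, -23, 49, 35] -> [-252, 175, -161, 343, 245] -> 343
  [24, 26, 19, -37, 27, 41, 26, 49, -13] -> [26, 28, 21, -35, 29, 43, 28, 51, -11] -> [32, 34, 27, -29, 35, 49, 34, 57, -5] -> [224, 238, 189, -203, 245, 343, 238, 399, -35] -> 399
  [14, 20, 30, 7, -18, -11, -13] -> [16, 22, 32, 9, -16, -9, -11] -> [22, 28, 38, 15, -10, -3, -5] -> [154, 196, 266, 105, -70, -21, -35] -> 266
  [-2, 37, 50, -27, -1, 34, 31] -> [0, 39, 52, -25, 1, 36, 33] -> [6, 45, 58, -19, 7, 42, 39] -> [42, 315, 406, -133, 49, 294, 273] -> 406
  [37, 45, -40, 29] -> [39, 47, -38, 31] -> [45, 53, -32, 37] -> [315, 371, -224, 259] -> 371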